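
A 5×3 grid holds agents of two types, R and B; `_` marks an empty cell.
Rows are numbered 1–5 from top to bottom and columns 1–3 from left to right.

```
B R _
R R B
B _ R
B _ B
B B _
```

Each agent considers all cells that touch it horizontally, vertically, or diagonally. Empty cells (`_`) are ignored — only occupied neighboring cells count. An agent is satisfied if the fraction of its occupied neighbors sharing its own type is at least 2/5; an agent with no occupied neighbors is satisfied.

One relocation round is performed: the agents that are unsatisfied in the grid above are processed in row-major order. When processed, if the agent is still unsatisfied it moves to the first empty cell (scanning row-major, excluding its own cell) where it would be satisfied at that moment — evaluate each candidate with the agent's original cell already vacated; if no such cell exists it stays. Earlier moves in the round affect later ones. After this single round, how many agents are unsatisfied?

0

Initially unsatisfied (in order): (1,1), (2,3), (3,1), (3,3).
  (1,1) → (3,2).
  (2,3) → (4,2).
  (3,1): now satisfied by earlier moves; stays.
  (3,3) → (1,1).
Resulting grid:
R R _
R R _
B B _
B B B
B B _
All satisfied now.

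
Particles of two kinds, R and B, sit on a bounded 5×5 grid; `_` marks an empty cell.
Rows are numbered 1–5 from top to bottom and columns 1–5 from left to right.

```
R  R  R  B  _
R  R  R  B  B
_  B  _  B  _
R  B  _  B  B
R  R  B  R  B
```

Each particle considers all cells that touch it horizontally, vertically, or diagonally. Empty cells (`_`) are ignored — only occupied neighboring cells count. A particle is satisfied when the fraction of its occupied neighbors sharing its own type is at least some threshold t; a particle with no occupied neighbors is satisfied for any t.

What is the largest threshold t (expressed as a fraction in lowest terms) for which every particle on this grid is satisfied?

Row 1: (1,1)R 3/3 · (1,2)R 5/5 · (1,3)R 3/5 · (1,4)B 2/4
Row 2: (2,1)R 3/4 · (2,2)R 5/6 · (2,3)R 3/7 · (2,4)B 3/5 · (2,5)B 3/3
Row 3: (3,2)B 1/5 · (3,4)B 4/5
Row 4: (4,1)R 2/4 · (4,2)B 2/5 · (4,4)B 4/5 · (4,5)B 3/4
Row 5: (5,1)R 2/3 · (5,2)R 2/4 · (5,3)B 2/4 · (5,4)R 0/4 · (5,5)B 2/3
The smallest same-type fraction is 0/4 at (5,4), which reduces to 0/1. Any threshold above that leaves this particle unsatisfied.

0/1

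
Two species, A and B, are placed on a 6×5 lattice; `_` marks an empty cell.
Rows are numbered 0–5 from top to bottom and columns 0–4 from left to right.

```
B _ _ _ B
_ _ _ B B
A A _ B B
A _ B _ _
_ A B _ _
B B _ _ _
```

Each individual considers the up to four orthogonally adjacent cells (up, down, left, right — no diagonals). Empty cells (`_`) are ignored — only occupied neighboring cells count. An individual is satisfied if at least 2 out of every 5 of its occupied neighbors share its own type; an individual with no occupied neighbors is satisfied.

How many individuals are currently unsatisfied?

Row 0: (0,0)B 0/0 ok · (0,4)B 1/1 ok
Row 1: (1,3)B 2/2 ok · (1,4)B 3/3 ok
Row 2: (2,0)A 2/2 ok · (2,1)A 1/1 ok · (2,3)B 2/2 ok · (2,4)B 2/2 ok
Row 3: (3,0)A 1/1 ok · (3,2)B 1/1 ok
Row 4: (4,1)A 0/2 unhappy · (4,2)B 1/2 ok
Row 5: (5,0)B 1/1 ok · (5,1)B 1/2 ok
Unsatisfied: (4,1) — 1 in total.

1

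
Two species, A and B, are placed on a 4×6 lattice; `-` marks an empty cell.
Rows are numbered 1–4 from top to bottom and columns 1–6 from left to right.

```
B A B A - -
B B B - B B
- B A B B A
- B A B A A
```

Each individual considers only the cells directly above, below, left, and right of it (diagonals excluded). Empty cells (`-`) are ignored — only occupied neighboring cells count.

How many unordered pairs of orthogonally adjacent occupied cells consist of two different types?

13

Scan each occupied cell's neighbors to the right and below so each pair is counted once.
From row 1: 4 unlike of 6 pairs (running 4/6).
From row 2: 2 unlike of 7 pairs (running 6/13).
From row 3: 4 unlike of 9 pairs (running 10/22).
From row 4: 3 unlike of 4 pairs (running 13/26).
Total adjacent occupied pairs: 26; unlike-type pairs: 13.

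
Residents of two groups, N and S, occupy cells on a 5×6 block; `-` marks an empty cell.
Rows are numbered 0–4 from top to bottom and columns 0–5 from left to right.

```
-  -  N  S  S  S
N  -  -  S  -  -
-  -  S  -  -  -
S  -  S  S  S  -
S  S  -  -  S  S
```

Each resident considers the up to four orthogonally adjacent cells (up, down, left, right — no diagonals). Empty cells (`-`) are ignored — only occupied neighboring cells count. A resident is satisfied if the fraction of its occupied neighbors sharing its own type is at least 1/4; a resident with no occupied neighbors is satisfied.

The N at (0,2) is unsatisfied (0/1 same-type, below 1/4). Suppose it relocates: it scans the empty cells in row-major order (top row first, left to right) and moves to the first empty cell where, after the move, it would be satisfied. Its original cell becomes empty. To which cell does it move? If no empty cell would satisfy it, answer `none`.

(0,0)

Vacating (0,2). Empty cells in order:
  (0,0): 1/1 same-type → satisfied — stop here.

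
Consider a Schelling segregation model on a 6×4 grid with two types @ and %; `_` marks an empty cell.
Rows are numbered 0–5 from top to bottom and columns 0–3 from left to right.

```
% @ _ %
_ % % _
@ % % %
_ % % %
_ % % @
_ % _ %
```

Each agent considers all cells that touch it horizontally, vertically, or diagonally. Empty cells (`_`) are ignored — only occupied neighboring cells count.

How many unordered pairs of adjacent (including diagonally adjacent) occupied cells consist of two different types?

Scan each occupied cell's neighbors to the right and below (and the two forward diagonals) so each pair is counted once.
Row 0: %(0,0)–@(0,1)≠ %(0,0)–%(1,1)= @(0,1)–%(1,1)≠ @(0,1)–%(1,2)≠ %(0,3)–%(1,2)=  → 3/5 unlike.
Row 1: %(1,1)–%(1,2)= %(1,1)–%(2,1)= %(1,1)–%(2,2)= %(1,1)–@(2,0)≠ %(1,2)–%(2,2)= %(1,2)–%(2,3)= %(1,2)–%(2,1)=  → 1/7 unlike.
Row 2: @(2,0)–%(2,1)≠ @(2,0)–%(3,1)≠ %(2,1)–%(2,2)= %(2,1)–%(3,1)= %(2,1)–%(3,2)= %(2,2)–%(2,3)= %(2,2)–%(3,2)= %(2,2)–%(3,3)= %(2,2)–%(3,1)= %(2,3)–%(3,3)= %(2,3)–%(3,2)=  → 2/11 unlike.
Row 3: %(3,1)–%(3,2)= %(3,1)–%(4,1)= %(3,1)–%(4,2)= %(3,2)–%(3,3)= %(3,2)–%(4,2)= %(3,2)–@(4,3)≠ %(3,2)–%(4,1)= %(3,3)–@(4,3)≠ %(3,3)–%(4,2)=  → 2/9 unlike.
Row 4: %(4,1)–%(4,2)= %(4,1)–%(5,1)= %(4,2)–@(4,3)≠ %(4,2)–%(5,3)= %(4,2)–%(5,1)= @(4,3)–%(5,3)≠  → 2/6 unlike.
Total adjacent occupied pairs: 38; unlike-type pairs: 10.

10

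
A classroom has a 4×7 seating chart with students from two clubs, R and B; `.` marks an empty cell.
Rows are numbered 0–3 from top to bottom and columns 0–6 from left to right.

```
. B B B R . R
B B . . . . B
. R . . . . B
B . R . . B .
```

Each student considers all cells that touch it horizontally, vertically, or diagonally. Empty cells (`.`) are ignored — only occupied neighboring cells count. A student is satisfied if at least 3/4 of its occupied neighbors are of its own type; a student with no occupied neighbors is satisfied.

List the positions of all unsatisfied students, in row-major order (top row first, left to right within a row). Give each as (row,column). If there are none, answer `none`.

(0,3), (0,4), (0,6), (1,0), (1,6), (2,1), (3,0)

(0,1)B 3/3 ✓
(0,2)B 3/3 ✓
(0,3)B 1/2 ✗
(0,4)R 0/1 ✗
(0,6)R 0/1 ✗
(1,0)B 2/3 ✗
(1,1)B 3/4 ✓
(1,6)B 1/2 ✗
(2,1)R 1/4 ✗
(2,6)B 2/2 ✓
(3,0)B 0/1 ✗
(3,2)R 1/1 ✓
(3,5)B 1/1 ✓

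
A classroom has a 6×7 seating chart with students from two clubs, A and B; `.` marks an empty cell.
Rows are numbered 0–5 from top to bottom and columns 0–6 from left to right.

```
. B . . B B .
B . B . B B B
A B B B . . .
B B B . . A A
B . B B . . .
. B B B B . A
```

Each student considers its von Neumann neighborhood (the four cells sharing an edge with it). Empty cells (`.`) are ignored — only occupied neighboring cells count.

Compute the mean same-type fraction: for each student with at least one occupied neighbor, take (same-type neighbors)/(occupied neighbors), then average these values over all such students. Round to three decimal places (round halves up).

Row 0: (0,1)B — no occupied neighbors · (0,4)B 2/2 · (0,5)B 2/2
Row 1: (1,0)B 0/1 · (1,2)B 1/1 · (1,4)B 2/2 · (1,5)B 3/3 · (1,6)B 1/1
Row 2: (2,0)A 0/3 · (2,1)B 2/3 · (2,2)B 4/4 · (2,3)B 1/1
Row 3: (3,0)B 2/3 · (3,1)B 3/3 · (3,2)B 3/3 · (3,5)A 1/1 · (3,6)A 1/1
Row 4: (4,0)B 1/1 · (4,2)B 3/3 · (4,3)B 2/2
Row 5: (5,1)B 1/1 · (5,2)B 3/3 · (5,3)B 3/3 · (5,4)B 1/1 · (5,6)A — no occupied neighbors
Sum over 23 students: 2/2 + 2/2 + 0/1 + 1/1 + 2/2 + 3/3 + 1/1 + 0/3 + 2/3 + 4/4 + 1/1 + 2/3 + 3/3 + 3/3 + 1/1 + 1/1 + 1/1 + 3/3 + 2/2 + 1/1 + 3/3 + 3/3 + 1/1 = 61/3; mean = 61/3 ÷ 23 = 61/69 = 0.884057… → 0.884.

0.884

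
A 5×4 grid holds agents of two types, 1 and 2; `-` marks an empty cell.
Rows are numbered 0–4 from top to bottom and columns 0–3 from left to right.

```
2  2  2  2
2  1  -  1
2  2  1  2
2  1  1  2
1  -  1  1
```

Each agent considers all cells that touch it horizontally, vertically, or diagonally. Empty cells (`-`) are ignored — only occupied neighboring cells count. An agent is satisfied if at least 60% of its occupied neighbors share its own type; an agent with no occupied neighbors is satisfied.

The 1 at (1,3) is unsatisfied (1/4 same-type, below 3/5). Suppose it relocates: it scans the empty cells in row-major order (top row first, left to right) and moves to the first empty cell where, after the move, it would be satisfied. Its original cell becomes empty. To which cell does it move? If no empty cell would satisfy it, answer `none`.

Vacating (1,3). Empty cells in order:
  (1,2): 2/7 same-type → still unsatisfied.
  (4,1): 4/5 same-type → satisfied — stop here.

(4,1)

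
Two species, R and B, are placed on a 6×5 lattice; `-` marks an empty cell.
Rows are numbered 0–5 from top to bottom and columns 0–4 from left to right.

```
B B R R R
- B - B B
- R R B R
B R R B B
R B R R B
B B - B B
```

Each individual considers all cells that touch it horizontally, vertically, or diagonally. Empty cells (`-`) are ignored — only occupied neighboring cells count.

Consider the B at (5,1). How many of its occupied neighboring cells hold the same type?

Occupied neighbors of (5,1): (4,0)=R, (4,1)=B, (4,2)=R, (5,0)=B.
Same type (B): 2 of 4.

2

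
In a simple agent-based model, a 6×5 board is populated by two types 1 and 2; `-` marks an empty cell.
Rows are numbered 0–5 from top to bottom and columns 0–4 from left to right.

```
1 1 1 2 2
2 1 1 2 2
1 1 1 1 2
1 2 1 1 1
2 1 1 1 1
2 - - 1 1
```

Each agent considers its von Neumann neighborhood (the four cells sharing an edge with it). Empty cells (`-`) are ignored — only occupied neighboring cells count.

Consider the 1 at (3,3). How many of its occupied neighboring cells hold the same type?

Occupied neighbors of (3,3): (2,3)=1, (4,3)=1, (3,2)=1, (3,4)=1.
Same type (1): 4 of 4.

4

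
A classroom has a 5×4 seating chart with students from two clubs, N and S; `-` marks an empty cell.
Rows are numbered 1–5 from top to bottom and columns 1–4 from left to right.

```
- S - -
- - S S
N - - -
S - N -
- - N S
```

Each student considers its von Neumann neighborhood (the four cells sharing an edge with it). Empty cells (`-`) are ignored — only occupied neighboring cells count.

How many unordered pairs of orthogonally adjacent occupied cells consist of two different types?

2

Scan each occupied cell's neighbors to the right and below so each pair is counted once.
From row 2: 0 unlike of 1 pairs (running 0/1).
From row 3: 1 unlike of 1 pairs (running 1/2).
From row 4: 0 unlike of 1 pairs (running 1/3).
From row 5: 1 unlike of 1 pairs (running 2/4).
Total adjacent occupied pairs: 4; unlike-type pairs: 2.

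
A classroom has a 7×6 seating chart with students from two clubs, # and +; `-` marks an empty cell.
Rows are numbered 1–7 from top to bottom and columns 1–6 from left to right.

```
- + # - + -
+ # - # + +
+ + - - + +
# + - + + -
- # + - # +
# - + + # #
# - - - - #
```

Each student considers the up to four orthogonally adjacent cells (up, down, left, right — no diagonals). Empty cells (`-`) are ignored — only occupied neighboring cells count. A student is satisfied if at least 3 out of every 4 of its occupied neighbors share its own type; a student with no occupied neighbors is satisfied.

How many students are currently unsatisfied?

Row 1: (1,2)+ 0/2 ✗ · (1,3)# 0/1 ✗ · (1,5)+ 1/1 ✓
Row 2: (2,1)+ 1/2 ✗ · (2,2)# 0/3 ✗ · (2,4)# 0/1 ✗ · (2,5)+ 3/4 ✓ · (2,6)+ 2/2 ✓
Row 3: (3,1)+ 2/3 ✗ · (3,2)+ 2/3 ✗ · (3,5)+ 3/3 ✓ · (3,6)+ 2/2 ✓
Row 4: (4,1)# 0/2 ✗ · (4,2)+ 1/3 ✗ · (4,4)+ 1/1 ✓ · (4,5)+ 2/3 ✗
Row 5: (5,2)# 0/2 ✗ · (5,3)+ 1/2 ✗ · (5,5)# 1/3 ✗ · (5,6)+ 0/2 ✗
Row 6: (6,1)# 1/1 ✓ · (6,3)+ 2/2 ✓ · (6,4)+ 1/2 ✗ · (6,5)# 2/3 ✗ · (6,6)# 2/3 ✗
Row 7: (7,1)# 1/1 ✓ · (7,6)# 1/1 ✓
Unsatisfied: (1,2), (1,3), (2,1), (2,2), (2,4), (3,1), (3,2), (4,1), (4,2), (4,5), (5,2), (5,3), (5,5), (5,6), (6,4), (6,5), (6,6) — 17 in total.

17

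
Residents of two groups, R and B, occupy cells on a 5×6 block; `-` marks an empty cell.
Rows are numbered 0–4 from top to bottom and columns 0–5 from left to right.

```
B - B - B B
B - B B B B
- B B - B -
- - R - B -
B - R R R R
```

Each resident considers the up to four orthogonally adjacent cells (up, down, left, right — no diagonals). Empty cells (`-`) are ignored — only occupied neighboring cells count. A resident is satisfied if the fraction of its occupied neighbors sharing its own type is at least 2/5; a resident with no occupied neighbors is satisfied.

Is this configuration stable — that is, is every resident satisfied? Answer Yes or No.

Yes

Row 0: (0,0)B 1/1 ✓ · (0,2)B 1/1 ✓ · (0,4)B 2/2 ✓ · (0,5)B 2/2 ✓
Row 1: (1,0)B 1/1 ✓ · (1,2)B 3/3 ✓ · (1,3)B 2/2 ✓ · (1,4)B 4/4 ✓ · (1,5)B 2/2 ✓
Row 2: (2,1)B 1/1 ✓ · (2,2)B 2/3 ✓ · (2,4)B 2/2 ✓
Row 3: (3,2)R 1/2 ✓ · (3,4)B 1/2 ✓
Row 4: (4,0)B 0/0 ✓ · (4,2)R 2/2 ✓ · (4,3)R 2/2 ✓ · (4,4)R 2/3 ✓ · (4,5)R 1/1 ✓
All meet the threshold, so the configuration is stable.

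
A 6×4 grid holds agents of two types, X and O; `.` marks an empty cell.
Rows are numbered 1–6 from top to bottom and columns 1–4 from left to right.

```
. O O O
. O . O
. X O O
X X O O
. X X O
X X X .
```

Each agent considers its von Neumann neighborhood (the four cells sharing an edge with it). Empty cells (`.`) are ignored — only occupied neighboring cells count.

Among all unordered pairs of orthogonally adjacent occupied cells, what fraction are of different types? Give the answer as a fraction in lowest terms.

5/23

Scan each occupied cell's neighbors to the right and below so each pair is counted once.
Row 1: O(1,2)–O(1,3)= O(1,2)–O(2,2)= O(1,3)–O(1,4)= O(1,4)–O(2,4)=  → 0/4 unlike.
Row 2: O(2,2)–X(3,2)≠ O(2,4)–O(3,4)=  → 1/2 unlike.
Row 3: X(3,2)–O(3,3)≠ X(3,2)–X(4,2)= O(3,3)–O(3,4)= O(3,3)–O(4,3)= O(3,4)–O(4,4)=  → 1/5 unlike.
Row 4: X(4,1)–X(4,2)= X(4,2)–O(4,3)≠ X(4,2)–X(5,2)= O(4,3)–O(4,4)= O(4,3)–X(5,3)≠ O(4,4)–O(5,4)=  → 2/6 unlike.
Row 5: X(5,2)–X(5,3)= X(5,2)–X(6,2)= X(5,3)–O(5,4)≠ X(5,3)–X(6,3)=  → 1/4 unlike.
Row 6: X(6,1)–X(6,2)= X(6,2)–X(6,3)=  → 0/2 unlike.
Total adjacent occupied pairs: 23; unlike-type pairs: 5.
5/23 is already in lowest terms.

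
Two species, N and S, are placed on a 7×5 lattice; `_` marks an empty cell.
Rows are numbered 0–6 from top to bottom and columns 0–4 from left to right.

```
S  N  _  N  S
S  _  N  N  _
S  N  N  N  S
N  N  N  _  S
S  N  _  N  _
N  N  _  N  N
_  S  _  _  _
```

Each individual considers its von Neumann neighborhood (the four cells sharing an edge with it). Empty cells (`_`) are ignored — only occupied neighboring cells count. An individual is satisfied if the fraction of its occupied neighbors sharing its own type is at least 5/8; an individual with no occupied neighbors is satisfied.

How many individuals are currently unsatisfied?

(0,0)S 1/2 ✗
(0,1)N 0/1 ✗
(0,3)N 1/2 ✗
(0,4)S 0/1 ✗
(1,0)S 2/2 ✓
(1,2)N 2/2 ✓
(1,3)N 3/3 ✓
(2,0)S 1/3 ✗
(2,1)N 2/3 ✓
(2,2)N 4/4 ✓
(2,3)N 2/3 ✓
(2,4)S 1/2 ✗
(3,0)N 1/3 ✗
(3,1)N 4/4 ✓
(3,2)N 2/2 ✓
(3,4)S 1/1 ✓
(4,0)S 0/3 ✗
(4,1)N 2/3 ✓
(4,3)N 1/1 ✓
(5,0)N 1/2 ✗
(5,1)N 2/3 ✓
(5,3)N 2/2 ✓
(5,4)N 1/1 ✓
(6,1)S 0/1 ✗
Unsatisfied: (0,0), (0,1), (0,3), (0,4), (2,0), (2,4), (3,0), (4,0), (5,0), (6,1) — 10 in total.

10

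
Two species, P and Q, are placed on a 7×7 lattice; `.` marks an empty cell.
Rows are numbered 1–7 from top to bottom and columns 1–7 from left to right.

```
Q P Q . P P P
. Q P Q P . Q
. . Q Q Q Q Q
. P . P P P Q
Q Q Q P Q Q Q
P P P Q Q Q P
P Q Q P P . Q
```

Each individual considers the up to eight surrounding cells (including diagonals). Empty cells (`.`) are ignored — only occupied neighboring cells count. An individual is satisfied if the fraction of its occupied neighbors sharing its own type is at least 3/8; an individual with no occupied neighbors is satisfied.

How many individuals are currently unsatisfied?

12

(1,1)Q 1/2 satisfied
(1,2)P 1/4 not
(1,3)Q 2/4 satisfied
(1,5)P 2/3 satisfied
(1,6)P 3/4 satisfied
(1,7)P 1/2 satisfied
(2,2)Q 3/5 satisfied
(2,3)P 1/6 not
(2,4)Q 4/7 satisfied
(2,5)P 2/6 not
(2,7)Q 2/4 satisfied
(3,3)Q 3/6 satisfied
(3,4)Q 3/7 satisfied
(3,5)Q 3/7 satisfied
(3,6)Q 4/7 satisfied
(3,7)Q 3/4 satisfied
(4,2)P 0/4 not
(4,4)P 2/7 not
(4,5)P 3/8 satisfied
(4,6)P 1/8 not
(4,7)Q 4/5 satisfied
(5,1)Q 1/4 not
(5,2)Q 2/6 not
(5,3)Q 2/7 not
(5,4)P 3/7 satisfied
(5,5)Q 4/8 satisfied
(5,6)Q 5/8 satisfied
(5,7)Q 3/5 satisfied
(6,1)P 2/5 satisfied
(6,2)P 3/8 satisfied
(6,3)P 3/8 satisfied
(6,4)Q 4/8 satisfied
(6,5)Q 4/7 satisfied
(6,6)Q 5/7 satisfied
(6,7)P 0/4 not
(7,1)P 2/3 satisfied
(7,2)Q 1/5 not
(7,3)Q 2/5 satisfied
(7,4)P 2/5 satisfied
(7,5)P 1/4 not
(7,7)Q 1/2 satisfied
Unsatisfied: (1,2), (2,3), (2,5), (4,2), (4,4), (4,6), (5,1), (5,2), (5,3), (6,7), (7,2), (7,5) — 12 in total.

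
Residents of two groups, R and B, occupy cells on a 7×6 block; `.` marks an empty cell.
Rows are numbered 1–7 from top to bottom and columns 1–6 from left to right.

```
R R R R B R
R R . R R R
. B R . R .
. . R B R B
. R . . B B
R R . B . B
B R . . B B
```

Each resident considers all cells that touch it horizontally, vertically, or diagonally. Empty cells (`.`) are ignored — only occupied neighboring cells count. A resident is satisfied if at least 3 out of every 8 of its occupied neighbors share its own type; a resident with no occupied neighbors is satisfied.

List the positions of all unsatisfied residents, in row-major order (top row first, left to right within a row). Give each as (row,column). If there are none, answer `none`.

Row 1: (1,1)R 3/3 ok · (1,2)R 4/4 ok · (1,3)R 4/4 ok · (1,4)R 3/4 ok · (1,5)B 0/5 unhappy · (1,6)R 2/3 ok
Row 2: (2,1)R 3/4 ok · (2,2)R 5/6 ok · (2,4)R 5/6 ok · (2,5)R 5/6 ok · (2,6)R 3/4 ok
Row 3: (3,2)B 0/4 unhappy · (3,3)R 3/5 ok · (3,5)R 4/6 ok
Row 4: (4,3)R 2/4 ok · (4,4)B 1/5 unhappy · (4,5)R 1/5 unhappy · (4,6)B 2/4 ok
Row 5: (5,2)R 3/3 ok · (5,5)B 5/6 ok · (5,6)B 3/4 ok
Row 6: (6,1)R 3/4 ok · (6,2)R 3/4 ok · (6,4)B 2/2 ok · (6,6)B 4/4 ok
Row 7: (7,1)B 0/3 unhappy · (7,2)R 2/3 ok · (7,5)B 3/3 ok · (7,6)B 2/2 ok

(1,5), (3,2), (4,4), (4,5), (7,1)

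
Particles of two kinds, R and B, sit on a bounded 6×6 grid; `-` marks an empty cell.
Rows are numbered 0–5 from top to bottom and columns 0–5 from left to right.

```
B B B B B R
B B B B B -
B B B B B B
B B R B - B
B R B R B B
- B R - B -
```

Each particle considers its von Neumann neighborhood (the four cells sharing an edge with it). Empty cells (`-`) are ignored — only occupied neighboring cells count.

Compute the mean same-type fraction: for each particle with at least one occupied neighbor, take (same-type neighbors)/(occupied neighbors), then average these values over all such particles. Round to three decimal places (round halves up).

(0,0)B 2/2
(0,1)B 3/3
(0,2)B 3/3
(0,3)B 3/3
(0,4)B 2/3
(0,5)R 0/1
(1,0)B 3/3
(1,1)B 4/4
(1,2)B 4/4
(1,3)B 4/4
(1,4)B 3/3
(2,0)B 3/3
(2,1)B 4/4
(2,2)B 3/4
(2,3)B 4/4
(2,4)B 3/3
(2,5)B 2/2
(3,0)B 3/3
(3,1)B 2/4
(3,2)R 0/4
(3,3)B 1/3
(3,5)B 2/2
(4,0)B 1/2
(4,1)R 0/4
(4,2)B 0/4
(4,3)R 0/3
(4,4)B 2/3
(4,5)B 2/2
(5,1)B 0/2
(5,2)R 0/2
(5,4)B 1/1
Sum over 31 particles: 2/2 + 3/3 + 3/3 + 3/3 + 2/3 + 0/1 + 3/3 + 4/4 + 4/4 + 4/4 + 3/3 + 3/3 + 4/4 + 3/4 + 4/4 + 3/3 + 2/2 + 3/3 + 2/4 + 0/4 + 1/3 + 2/2 + 1/2 + 0/4 + 0/4 + 0/3 + 2/3 + 2/2 + 0/2 + 0/2 + 1/1 = 257/12; mean = 257/12 ÷ 31 = 257/372 = 0.690860… → 0.691.

0.691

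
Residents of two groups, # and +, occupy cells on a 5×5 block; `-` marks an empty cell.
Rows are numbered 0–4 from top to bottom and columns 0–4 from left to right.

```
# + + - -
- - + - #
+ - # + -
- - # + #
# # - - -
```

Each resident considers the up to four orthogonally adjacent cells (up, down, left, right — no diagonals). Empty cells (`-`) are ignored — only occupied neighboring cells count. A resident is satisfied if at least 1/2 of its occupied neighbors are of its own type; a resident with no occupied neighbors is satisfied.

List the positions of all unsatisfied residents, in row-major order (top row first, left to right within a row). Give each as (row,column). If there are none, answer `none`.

Row 0: (0,0)# 0/1 not · (0,1)+ 1/2 satisfied · (0,2)+ 2/2 satisfied
Row 1: (1,2)+ 1/2 satisfied · (1,4)# 0/0 satisfied
Row 2: (2,0)+ 0/0 satisfied · (2,2)# 1/3 not · (2,3)+ 1/2 satisfied
Row 3: (3,2)# 1/2 satisfied · (3,3)+ 1/3 not · (3,4)# 0/1 not
Row 4: (4,0)# 1/1 satisfied · (4,1)# 1/1 satisfied

(0,0), (2,2), (3,3), (3,4)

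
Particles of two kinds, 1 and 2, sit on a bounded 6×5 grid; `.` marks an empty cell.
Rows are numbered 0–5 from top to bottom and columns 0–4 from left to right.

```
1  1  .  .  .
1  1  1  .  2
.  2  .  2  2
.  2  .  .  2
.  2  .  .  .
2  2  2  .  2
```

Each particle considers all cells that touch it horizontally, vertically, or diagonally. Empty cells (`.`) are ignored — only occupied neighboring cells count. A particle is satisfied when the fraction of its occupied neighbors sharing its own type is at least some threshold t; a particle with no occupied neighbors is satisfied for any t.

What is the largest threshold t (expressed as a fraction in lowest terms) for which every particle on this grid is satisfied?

1/4

(0,0)1 3/3
(0,1)1 4/4
(1,0)1 3/4
(1,1)1 4/5
(1,2)1 2/4
(1,4)2 2/2
(2,1)2 1/4
(2,3)2 3/4
(2,4)2 3/3
(3,1)2 2/2
(3,4)2 2/2
(4,1)2 4/4
(5,0)2 2/2
(5,1)2 3/3
(5,2)2 2/2
(5,4)2 — no occupied neighbors
The smallest same-type fraction is 1/4 at (2,1), which reduces to 1/4. Any threshold above that leaves this particle unsatisfied.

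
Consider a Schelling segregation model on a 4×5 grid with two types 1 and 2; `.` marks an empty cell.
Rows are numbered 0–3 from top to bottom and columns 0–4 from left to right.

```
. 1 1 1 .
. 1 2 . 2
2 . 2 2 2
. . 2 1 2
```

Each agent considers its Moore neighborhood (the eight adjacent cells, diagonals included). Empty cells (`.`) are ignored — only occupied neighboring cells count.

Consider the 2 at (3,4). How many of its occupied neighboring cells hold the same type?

Occupied neighbors of (3,4): (2,3)=2, (2,4)=2, (3,3)=1.
Same type (2): 2 of 3.

2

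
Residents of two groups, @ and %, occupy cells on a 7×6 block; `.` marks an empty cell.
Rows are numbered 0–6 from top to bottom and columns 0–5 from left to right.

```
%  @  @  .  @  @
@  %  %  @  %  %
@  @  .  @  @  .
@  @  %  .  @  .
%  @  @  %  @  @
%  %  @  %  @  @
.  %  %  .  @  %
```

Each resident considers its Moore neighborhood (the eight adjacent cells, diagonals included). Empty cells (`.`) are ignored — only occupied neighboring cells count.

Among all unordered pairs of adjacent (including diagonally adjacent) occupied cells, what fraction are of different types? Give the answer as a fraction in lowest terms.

Scan each occupied cell's neighbors to the right and below (and the two forward diagonals) so each pair is counted once.
From row 0: 10 unlike of 16 pairs (running 10/16).
From row 1: 10 unlike of 16 pairs (running 20/32).
From row 2: 2 unlike of 10 pairs (running 22/42).
From row 3: 6 unlike of 13 pairs (running 28/55).
From row 4: 10 unlike of 21 pairs (running 38/76).
From row 5: 8 unlike of 16 pairs (running 46/92).
From row 6: 1 unlike of 2 pairs (running 47/94).
Total adjacent occupied pairs: 94; unlike-type pairs: 47.
47/94 reduces to 1/2.

1/2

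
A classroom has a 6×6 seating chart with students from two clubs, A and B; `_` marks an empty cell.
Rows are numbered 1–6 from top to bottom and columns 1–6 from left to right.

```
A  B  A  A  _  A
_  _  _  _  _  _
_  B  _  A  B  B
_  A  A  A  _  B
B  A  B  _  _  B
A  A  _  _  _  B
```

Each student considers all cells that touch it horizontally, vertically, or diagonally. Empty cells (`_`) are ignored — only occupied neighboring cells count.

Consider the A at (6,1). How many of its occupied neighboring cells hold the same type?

Occupied neighbors of (6,1): (5,1)=B, (5,2)=A, (6,2)=A.
Same type (A): 2 of 3.

2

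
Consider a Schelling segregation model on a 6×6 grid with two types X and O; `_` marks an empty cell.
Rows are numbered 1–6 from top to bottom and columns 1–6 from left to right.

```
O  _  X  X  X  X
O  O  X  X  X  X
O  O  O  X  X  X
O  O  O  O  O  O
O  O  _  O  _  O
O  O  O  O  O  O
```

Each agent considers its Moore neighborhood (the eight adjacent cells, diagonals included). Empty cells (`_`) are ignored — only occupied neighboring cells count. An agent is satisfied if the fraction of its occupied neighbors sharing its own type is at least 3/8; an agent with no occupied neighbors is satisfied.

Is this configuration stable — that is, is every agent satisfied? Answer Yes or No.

Yes

(1,1)O 2/2 satisfied
(1,3)X 3/4 satisfied
(1,4)X 5/5 satisfied
(1,5)X 5/5 satisfied
(1,6)X 3/3 satisfied
(2,1)O 4/4 satisfied
(2,2)O 5/7 satisfied
(2,3)X 4/7 satisfied
(2,4)X 7/8 satisfied
(2,5)X 8/8 satisfied
(2,6)X 5/5 satisfied
(3,1)O 5/5 satisfied
(3,2)O 7/8 satisfied
(3,3)O 5/8 satisfied
(3,4)X 4/8 satisfied
(3,5)X 5/8 satisfied
(3,6)X 3/5 satisfied
(4,1)O 5/5 satisfied
(4,2)O 7/7 satisfied
(4,3)O 6/7 satisfied
(4,4)O 4/6 satisfied
(4,5)O 4/7 satisfied
(4,6)O 2/4 satisfied
(5,1)O 5/5 satisfied
(5,2)O 7/7 satisfied
(5,4)O 6/6 satisfied
(5,6)O 4/4 satisfied
(6,1)O 3/3 satisfied
(6,2)O 4/4 satisfied
(6,3)O 4/4 satisfied
(6,4)O 3/3 satisfied
(6,5)O 4/4 satisfied
(6,6)O 2/2 satisfied
All meet the threshold, so the configuration is stable.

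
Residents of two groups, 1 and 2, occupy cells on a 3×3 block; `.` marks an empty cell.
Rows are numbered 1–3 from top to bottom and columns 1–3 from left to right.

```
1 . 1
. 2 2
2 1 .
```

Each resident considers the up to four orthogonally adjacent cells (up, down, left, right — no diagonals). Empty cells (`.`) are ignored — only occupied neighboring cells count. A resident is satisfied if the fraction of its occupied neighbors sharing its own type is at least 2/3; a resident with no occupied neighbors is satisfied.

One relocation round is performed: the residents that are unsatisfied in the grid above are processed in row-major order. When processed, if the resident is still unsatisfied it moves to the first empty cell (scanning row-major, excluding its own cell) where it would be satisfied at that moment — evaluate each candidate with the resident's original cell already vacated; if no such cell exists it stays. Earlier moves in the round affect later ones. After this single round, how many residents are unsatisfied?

2

Initially unsatisfied (in order): (1,3), (2,2), (2,3), (3,1), (3,2).
  (1,3): no empty cell satisfies it; stays.
  (2,2): no empty cell satisfies it; stays.
  (2,3) → (2,1).
  (3,1): no empty cell satisfies it; stays.
  (3,2) → (1,2).
Resulting grid:
1 1 1
2 2 .
2 . .
Unsatisfied now: (1,1), (2,2).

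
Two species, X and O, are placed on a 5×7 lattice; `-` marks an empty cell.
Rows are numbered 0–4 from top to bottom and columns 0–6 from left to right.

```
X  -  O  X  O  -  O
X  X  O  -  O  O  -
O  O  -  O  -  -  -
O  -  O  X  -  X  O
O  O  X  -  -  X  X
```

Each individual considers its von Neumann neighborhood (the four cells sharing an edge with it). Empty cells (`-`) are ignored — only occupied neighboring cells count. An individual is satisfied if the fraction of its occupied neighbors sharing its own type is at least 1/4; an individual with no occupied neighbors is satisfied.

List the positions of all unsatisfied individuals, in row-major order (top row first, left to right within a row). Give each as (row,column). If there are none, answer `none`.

(0,3), (2,3), (3,2), (3,3), (3,6), (4,2)

(0,0)X 1/1 ✓
(0,2)O 1/2 ✓
(0,3)X 0/2 ✗
(0,4)O 1/2 ✓
(0,6)O 0/0 ✓
(1,0)X 2/3 ✓
(1,1)X 1/3 ✓
(1,2)O 1/2 ✓
(1,4)O 2/2 ✓
(1,5)O 1/1 ✓
(2,0)O 2/3 ✓
(2,1)O 1/2 ✓
(2,3)O 0/1 ✗
(3,0)O 2/2 ✓
(3,2)O 0/2 ✗
(3,3)X 0/2 ✗
(3,5)X 1/2 ✓
(3,6)O 0/2 ✗
(4,0)O 2/2 ✓
(4,1)O 1/2 ✓
(4,2)X 0/2 ✗
(4,5)X 2/2 ✓
(4,6)X 1/2 ✓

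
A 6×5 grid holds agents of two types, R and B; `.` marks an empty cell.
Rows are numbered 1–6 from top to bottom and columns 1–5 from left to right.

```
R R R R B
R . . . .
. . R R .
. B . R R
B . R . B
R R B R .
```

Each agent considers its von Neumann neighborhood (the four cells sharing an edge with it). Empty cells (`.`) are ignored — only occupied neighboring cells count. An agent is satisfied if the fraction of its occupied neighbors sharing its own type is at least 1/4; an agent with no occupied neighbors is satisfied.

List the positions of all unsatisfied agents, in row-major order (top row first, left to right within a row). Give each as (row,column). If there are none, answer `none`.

(1,5), (5,1), (5,3), (5,5), (6,3), (6,4)

Row 1: (1,1)R 2/2 ok · (1,2)R 2/2 ok · (1,3)R 2/2 ok · (1,4)R 1/2 ok · (1,5)B 0/1 unhappy
Row 2: (2,1)R 1/1 ok
Row 3: (3,3)R 1/1 ok · (3,4)R 2/2 ok
Row 4: (4,2)B 0/0 ok · (4,4)R 2/2 ok · (4,5)R 1/2 ok
Row 5: (5,1)B 0/1 unhappy · (5,3)R 0/1 unhappy · (5,5)B 0/1 unhappy
Row 6: (6,1)R 1/2 ok · (6,2)R 1/2 ok · (6,3)B 0/3 unhappy · (6,4)R 0/1 unhappy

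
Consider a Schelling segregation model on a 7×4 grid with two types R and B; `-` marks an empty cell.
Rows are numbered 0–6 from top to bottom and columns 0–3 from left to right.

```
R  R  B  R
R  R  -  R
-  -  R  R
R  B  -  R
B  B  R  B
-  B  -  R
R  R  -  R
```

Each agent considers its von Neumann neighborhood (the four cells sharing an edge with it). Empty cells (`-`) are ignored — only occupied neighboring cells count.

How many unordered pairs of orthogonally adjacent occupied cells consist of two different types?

9

Scan each occupied cell's neighbors to the right and below so each pair is counted once.
From row 0: 2 unlike of 6 pairs (running 2/6).
From row 1: 0 unlike of 2 pairs (running 2/8).
From row 2: 0 unlike of 2 pairs (running 2/10).
From row 3: 3 unlike of 4 pairs (running 5/14).
From row 4: 3 unlike of 5 pairs (running 8/19).
From row 5: 1 unlike of 2 pairs (running 9/21).
From row 6: 0 unlike of 1 pairs (running 9/22).
Total adjacent occupied pairs: 22; unlike-type pairs: 9.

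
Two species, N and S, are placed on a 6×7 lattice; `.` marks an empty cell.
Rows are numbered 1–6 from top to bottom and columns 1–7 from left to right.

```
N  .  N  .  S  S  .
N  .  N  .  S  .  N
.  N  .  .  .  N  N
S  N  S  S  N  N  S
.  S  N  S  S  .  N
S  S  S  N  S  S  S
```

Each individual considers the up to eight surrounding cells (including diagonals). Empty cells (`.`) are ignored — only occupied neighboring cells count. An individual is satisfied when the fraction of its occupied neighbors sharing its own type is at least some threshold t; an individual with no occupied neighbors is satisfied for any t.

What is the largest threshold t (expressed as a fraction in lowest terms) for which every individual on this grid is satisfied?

Row 1: (1,1)N 1/1 · (1,3)N 1/1 · (1,5)S 2/2 · (1,6)S 2/3
Row 2: (2,1)N 2/2 · (2,3)N 2/2 · (2,5)S 2/3 · (2,7)N 2/3
Row 3: (3,2)N 3/5 · (3,6)N 4/6 · (3,7)N 3/4
Row 4: (4,1)S 1/3 · (4,2)N 2/5 · (4,3)S 3/6 · (4,4)S 3/5 · (4,5)N 2/5 · (4,6)N 4/6 · (4,7)S 0/4
Row 5: (5,2)S 5/7 · (5,3)N 2/8 · (5,4)S 5/8 · (5,5)S 4/7 · (5,7)N 1/4
Row 6: (6,1)S 2/2 · (6,2)S 3/4 · (6,3)S 3/5 · (6,4)N 1/5 · (6,5)S 3/4 · (6,6)S 3/4 · (6,7)S 1/2
The smallest same-type fraction is 0/4 at (4,7), which reduces to 0/1. Any threshold above that leaves this individual unsatisfied.

0/1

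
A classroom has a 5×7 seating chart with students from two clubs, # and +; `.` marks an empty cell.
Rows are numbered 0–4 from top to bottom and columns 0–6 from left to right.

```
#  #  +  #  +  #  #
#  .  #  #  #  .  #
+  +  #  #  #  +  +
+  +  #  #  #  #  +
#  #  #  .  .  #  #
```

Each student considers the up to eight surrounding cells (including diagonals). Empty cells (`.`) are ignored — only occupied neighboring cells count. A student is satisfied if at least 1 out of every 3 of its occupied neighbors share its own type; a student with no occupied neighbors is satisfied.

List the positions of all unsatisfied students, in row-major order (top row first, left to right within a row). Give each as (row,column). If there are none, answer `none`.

(0,2), (0,4), (2,5)

Row 0: (0,0)# 2/2 ok · (0,1)# 3/4 ok · (0,2)+ 0/4 unhappy · (0,3)# 3/5 ok · (0,4)+ 0/4 unhappy · (0,5)# 3/4 ok · (0,6)# 2/2 ok
Row 1: (1,0)# 2/4 ok · (1,2)# 5/7 ok · (1,3)# 6/8 ok · (1,4)# 5/7 ok · (1,6)# 2/4 ok
Row 2: (2,0)+ 3/4 ok · (2,1)+ 3/7 ok · (2,2)# 5/7 ok · (2,3)# 8/8 ok · (2,4)# 6/7 ok · (2,5)+ 2/7 unhappy · (2,6)+ 2/4 ok
Row 3: (3,0)+ 3/5 ok · (3,1)+ 3/8 ok · (3,2)# 5/7 ok · (3,3)# 6/6 ok · (3,4)# 5/6 ok · (3,5)# 4/7 ok · (3,6)+ 2/5 ok
Row 4: (4,0)# 1/3 ok · (4,1)# 3/5 ok · (4,2)# 3/4 ok · (4,5)# 3/4 ok · (4,6)# 2/3 ok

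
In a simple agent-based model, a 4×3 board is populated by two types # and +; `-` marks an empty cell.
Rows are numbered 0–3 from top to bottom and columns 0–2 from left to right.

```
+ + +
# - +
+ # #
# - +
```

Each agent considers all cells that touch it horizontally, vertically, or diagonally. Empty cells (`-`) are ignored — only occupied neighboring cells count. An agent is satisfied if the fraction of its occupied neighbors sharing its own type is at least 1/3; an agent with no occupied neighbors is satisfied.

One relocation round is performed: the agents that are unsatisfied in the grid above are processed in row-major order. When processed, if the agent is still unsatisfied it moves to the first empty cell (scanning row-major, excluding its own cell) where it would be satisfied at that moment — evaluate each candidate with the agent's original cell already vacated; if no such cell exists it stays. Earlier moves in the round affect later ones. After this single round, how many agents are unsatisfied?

0

Initially unsatisfied (in order): (1,0), (2,0), (3,2).
  (1,0) → (3,1).
  (2,0) → (1,0).
  (3,2) → (1,1).
Resulting grid:
+ + +
+ + +
- # #
# # -
All satisfied now.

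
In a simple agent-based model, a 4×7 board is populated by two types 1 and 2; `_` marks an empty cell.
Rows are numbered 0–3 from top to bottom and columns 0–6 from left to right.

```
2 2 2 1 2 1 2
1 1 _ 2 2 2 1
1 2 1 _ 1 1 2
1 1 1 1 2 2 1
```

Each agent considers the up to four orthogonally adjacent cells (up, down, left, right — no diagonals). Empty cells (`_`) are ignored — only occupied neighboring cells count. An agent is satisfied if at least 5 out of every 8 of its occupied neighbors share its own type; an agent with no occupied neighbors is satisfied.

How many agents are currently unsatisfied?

Row 0: (0,0)2 1/2 unhappy · (0,1)2 2/3 ok · (0,2)2 1/2 unhappy · (0,3)1 0/3 unhappy · (0,4)2 1/3 unhappy · (0,5)1 0/3 unhappy · (0,6)2 0/2 unhappy
Row 1: (1,0)1 2/3 ok · (1,1)1 1/3 unhappy · (1,3)2 1/2 unhappy · (1,4)2 3/4 ok · (1,5)2 1/4 unhappy · (1,6)1 0/3 unhappy
Row 2: (2,0)1 2/3 ok · (2,1)2 0/4 unhappy · (2,2)1 1/2 unhappy · (2,4)1 1/3 unhappy · (2,5)1 1/4 unhappy · (2,6)2 0/3 unhappy
Row 3: (3,0)1 2/2 ok · (3,1)1 2/3 ok · (3,2)1 3/3 ok · (3,3)1 1/2 unhappy · (3,4)2 1/3 unhappy · (3,5)2 1/3 unhappy · (3,6)1 0/2 unhappy
Unsatisfied: (0,0), (0,2), (0,3), (0,4), (0,5), (0,6), (1,1), (1,3), (1,5), (1,6), (2,1), (2,2), (2,4), (2,5), (2,6), (3,3), (3,4), (3,5), (3,6) — 19 in total.

19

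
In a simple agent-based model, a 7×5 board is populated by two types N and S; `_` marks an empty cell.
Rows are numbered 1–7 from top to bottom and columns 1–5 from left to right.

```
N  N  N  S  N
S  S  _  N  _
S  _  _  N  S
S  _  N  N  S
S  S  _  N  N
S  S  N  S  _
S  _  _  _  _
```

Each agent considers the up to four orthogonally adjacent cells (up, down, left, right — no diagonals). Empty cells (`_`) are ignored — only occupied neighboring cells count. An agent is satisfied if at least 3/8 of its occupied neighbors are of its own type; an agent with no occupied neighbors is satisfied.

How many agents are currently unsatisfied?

(1,1)N 1/2 ok
(1,2)N 2/3 ok
(1,3)N 1/2 ok
(1,4)S 0/3 unhappy
(1,5)N 0/1 unhappy
(2,1)S 2/3 ok
(2,2)S 1/2 ok
(2,4)N 1/2 ok
(3,1)S 2/2 ok
(3,4)N 2/3 ok
(3,5)S 1/2 ok
(4,1)S 2/2 ok
(4,3)N 1/1 ok
(4,4)N 3/4 ok
(4,5)S 1/3 unhappy
(5,1)S 3/3 ok
(5,2)S 2/2 ok
(5,4)N 2/3 ok
(5,5)N 1/2 ok
(6,1)S 3/3 ok
(6,2)S 2/3 ok
(6,3)N 0/2 unhappy
(6,4)S 0/2 unhappy
(7,1)S 1/1 ok
Unsatisfied: (1,4), (1,5), (4,5), (6,3), (6,4) — 5 in total.

5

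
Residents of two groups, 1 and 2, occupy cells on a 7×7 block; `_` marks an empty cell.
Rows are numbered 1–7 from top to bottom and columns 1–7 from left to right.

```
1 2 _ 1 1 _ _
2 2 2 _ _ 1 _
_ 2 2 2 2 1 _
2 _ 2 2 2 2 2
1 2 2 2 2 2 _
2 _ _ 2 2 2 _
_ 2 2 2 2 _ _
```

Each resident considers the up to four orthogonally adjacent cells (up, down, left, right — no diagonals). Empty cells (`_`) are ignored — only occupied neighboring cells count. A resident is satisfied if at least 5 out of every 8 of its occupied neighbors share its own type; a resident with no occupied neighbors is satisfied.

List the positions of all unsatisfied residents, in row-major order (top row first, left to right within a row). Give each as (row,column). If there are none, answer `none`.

Row 1: (1,1)1 0/2 not · (1,2)2 1/2 not · (1,4)1 1/1 satisfied · (1,5)1 1/1 satisfied
Row 2: (2,1)2 1/2 not · (2,2)2 4/4 satisfied · (2,3)2 2/2 satisfied · (2,6)1 1/1 satisfied
Row 3: (3,2)2 2/2 satisfied · (3,3)2 4/4 satisfied · (3,4)2 3/3 satisfied · (3,5)2 2/3 satisfied · (3,6)1 1/3 not
Row 4: (4,1)2 0/1 not · (4,3)2 3/3 satisfied · (4,4)2 4/4 satisfied · (4,5)2 4/4 satisfied · (4,6)2 3/4 satisfied · (4,7)2 1/1 satisfied
Row 5: (5,1)1 0/3 not · (5,2)2 1/2 not · (5,3)2 3/3 satisfied · (5,4)2 4/4 satisfied · (5,5)2 4/4 satisfied · (5,6)2 3/3 satisfied
Row 6: (6,1)2 0/1 not · (6,4)2 3/3 satisfied · (6,5)2 4/4 satisfied · (6,6)2 2/2 satisfied
Row 7: (7,2)2 1/1 satisfied · (7,3)2 2/2 satisfied · (7,4)2 3/3 satisfied · (7,5)2 2/2 satisfied

(1,1), (1,2), (2,1), (3,6), (4,1), (5,1), (5,2), (6,1)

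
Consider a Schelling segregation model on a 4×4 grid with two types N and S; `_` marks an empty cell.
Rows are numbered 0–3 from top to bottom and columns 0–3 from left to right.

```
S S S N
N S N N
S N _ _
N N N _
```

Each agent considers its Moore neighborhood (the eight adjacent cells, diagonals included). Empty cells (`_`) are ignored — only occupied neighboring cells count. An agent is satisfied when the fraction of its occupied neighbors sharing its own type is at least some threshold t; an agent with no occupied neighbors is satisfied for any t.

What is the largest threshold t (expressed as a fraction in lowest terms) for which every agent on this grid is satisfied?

1/5

Row 0: (0,0)S 2/3 · (0,1)S 3/5 · (0,2)S 2/5 · (0,3)N 2/3
Row 1: (1,0)N 1/5 · (1,1)S 4/7 · (1,2)N 3/6 · (1,3)N 2/3
Row 2: (2,0)S 1/5 · (2,1)N 5/7
Row 3: (3,0)N 2/3 · (3,1)N 3/4 · (3,2)N 2/2
The smallest same-type fraction is 1/5 at (1,0), which reduces to 1/5. Any threshold above that leaves this agent unsatisfied.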